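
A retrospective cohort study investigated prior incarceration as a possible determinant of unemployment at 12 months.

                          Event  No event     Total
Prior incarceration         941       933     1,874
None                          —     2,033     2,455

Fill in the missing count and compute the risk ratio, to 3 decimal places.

The missing cell is in the unexposed row: 2455 − 2033 = 422.
So a = 941, b = 933, c = 422, d = 2033.
RR = [a/(a+b)] / [c/(c+d)] = (941/1874) / (422/2455) = 0.50213/0.17189 = 2.92119

2.921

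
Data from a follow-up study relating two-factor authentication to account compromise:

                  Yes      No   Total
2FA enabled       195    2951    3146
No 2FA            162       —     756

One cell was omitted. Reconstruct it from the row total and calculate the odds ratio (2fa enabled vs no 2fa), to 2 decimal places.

0.24

The missing cell is in the unexposed row: 756 − 162 = 594.
So a = 195, b = 2951, c = 162, d = 594.
OR = (a·d)/(b·c) = (195 × 594) / (2951 × 162) = 115830 / 478062 = 0.24229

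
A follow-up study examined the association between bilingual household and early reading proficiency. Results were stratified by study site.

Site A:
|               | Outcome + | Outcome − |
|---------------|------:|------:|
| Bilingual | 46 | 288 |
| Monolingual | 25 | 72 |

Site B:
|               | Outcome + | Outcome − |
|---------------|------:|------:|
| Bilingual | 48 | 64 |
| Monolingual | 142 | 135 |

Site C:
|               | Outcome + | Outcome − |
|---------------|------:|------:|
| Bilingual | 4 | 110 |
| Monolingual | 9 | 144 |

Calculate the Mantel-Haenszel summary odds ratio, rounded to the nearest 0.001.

0.605

OR_MH = Σ(aᵢdᵢ/nᵢ) / Σ(bᵢcᵢ/nᵢ), where nᵢ is the stratum total.
Stratum 1 (Site A): n = 431; a·d/n = 46·72/431 = 7.6845; b·c/n = 288·25/431 = 16.7053
Stratum 2 (Site B): n = 389; a·d/n = 48·135/389 = 16.6581; b·c/n = 64·142/389 = 23.3625
Stratum 3 (Site C): n = 267; a·d/n = 4·144/267 = 2.1573; b·c/n = 110·9/267 = 3.7079
OR_MH = (7.6845 + 16.6581 + 2.1573) / (16.7053 + 23.3625 + 3.7079) = 26.4999 / 43.7757 = 0.60536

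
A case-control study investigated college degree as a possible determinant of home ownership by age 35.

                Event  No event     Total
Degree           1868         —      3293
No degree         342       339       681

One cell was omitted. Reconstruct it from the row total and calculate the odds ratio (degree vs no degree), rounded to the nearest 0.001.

The missing cell is in the exposed row: 3293 − 1868 = 1425.
So a = 1868, b = 1425, c = 342, d = 339.
OR = (a·d)/(b·c) = (1868 × 339) / (1425 × 342) = 633252 / 487350 = 1.29938

1.299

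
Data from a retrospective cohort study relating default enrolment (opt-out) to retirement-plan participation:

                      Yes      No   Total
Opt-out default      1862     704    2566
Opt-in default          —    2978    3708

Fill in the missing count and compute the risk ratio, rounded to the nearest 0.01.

3.69

The missing cell is in the unexposed row: 3708 − 2978 = 730.
So a = 1862, b = 704, c = 730, d = 2978.
RR = [a/(a+b)] / [c/(c+d)] = (1862/2566) / (730/3708) = 0.72564/0.19687 = 3.68587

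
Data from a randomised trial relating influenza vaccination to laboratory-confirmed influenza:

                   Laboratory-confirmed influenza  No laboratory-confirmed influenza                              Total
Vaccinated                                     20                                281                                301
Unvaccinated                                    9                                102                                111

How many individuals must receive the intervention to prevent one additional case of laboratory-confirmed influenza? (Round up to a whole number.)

69

Risk in treated group = 20/301 = 0.06645; risk in control = 9/111 = 0.08108.
Absolute risk reduction = 0.08108 − 0.06645 = 0.01464
NNT = 1 / ARR = 1 / 0.01464 = 68.325 → round up → 69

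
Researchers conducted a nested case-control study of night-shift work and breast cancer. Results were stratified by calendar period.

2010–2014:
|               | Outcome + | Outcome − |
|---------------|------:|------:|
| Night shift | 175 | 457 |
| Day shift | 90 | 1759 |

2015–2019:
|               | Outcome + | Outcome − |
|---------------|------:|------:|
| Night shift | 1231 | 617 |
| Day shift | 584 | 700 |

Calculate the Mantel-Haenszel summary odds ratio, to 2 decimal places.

OR_MH = Σ(aᵢdᵢ/nᵢ) / Σ(bᵢcᵢ/nᵢ), where nᵢ is the stratum total.
Stratum 1 (2010–2014): n = 2481; a·d/n = 175·1759/2481 = 124.0730; b·c/n = 457·90/2481 = 16.5780
Stratum 2 (2015–2019): n = 3132; a·d/n = 1231·700/3132 = 275.1277; b·c/n = 617·584/3132 = 115.0473
OR_MH = (124.0730 + 275.1277) / (16.5780 + 115.0473) = 399.2007 / 131.6252 = 3.03286

3.03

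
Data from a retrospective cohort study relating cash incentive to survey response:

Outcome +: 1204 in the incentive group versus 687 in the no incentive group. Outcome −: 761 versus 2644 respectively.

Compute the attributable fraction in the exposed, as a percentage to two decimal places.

From the description: a = 1204, b = 761, c = 687, d = 2644.
Risk in exposed = 1204/1965 = 0.61272; risk in unexposed = 687/3331 = 0.20624.
RR = 0.61272/0.20624 = 2.97086
AR% = (RR − 1)/RR × 100 = (2.97086 − 1)/2.97086 × 100 = 66.3397%

66.34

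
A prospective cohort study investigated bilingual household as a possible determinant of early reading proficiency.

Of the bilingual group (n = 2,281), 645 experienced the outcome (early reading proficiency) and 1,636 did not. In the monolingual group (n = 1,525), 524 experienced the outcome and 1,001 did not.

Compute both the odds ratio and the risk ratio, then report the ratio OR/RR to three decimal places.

0.915

From the description: a = 645, b = 1636, c = 524, d = 1001.
OR = (645·1001)/(1636·524) = 645645/857264 = 0.75315
Risk in exposed = 645/2281 = 0.28277; risk in unexposed = 524/1525 = 0.34361; RR = 0.82295
OR/RR = 0.75315 / 0.82295 = 0.91518
The outcome is not rare, so the OR lies further from 1 than the RR.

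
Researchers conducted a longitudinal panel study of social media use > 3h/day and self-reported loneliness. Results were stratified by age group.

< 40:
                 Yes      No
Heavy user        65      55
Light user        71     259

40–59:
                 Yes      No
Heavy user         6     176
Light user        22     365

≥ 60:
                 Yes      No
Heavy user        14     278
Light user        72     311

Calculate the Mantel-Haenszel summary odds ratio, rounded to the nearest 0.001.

1.057

OR_MH = Σ(aᵢdᵢ/nᵢ) / Σ(bᵢcᵢ/nᵢ), where nᵢ is the stratum total.
Stratum 1 (< 40): n = 450; a·d/n = 65·259/450 = 37.4111; b·c/n = 55·71/450 = 8.6778
Stratum 2 (40–59): n = 569; a·d/n = 6·365/569 = 3.8489; b·c/n = 176·22/569 = 6.8049
Stratum 3 (≥ 60): n = 675; a·d/n = 14·311/675 = 6.4504; b·c/n = 278·72/675 = 29.6533
OR_MH = (37.4111 + 3.8489 + 6.4504) / (8.6778 + 6.8049 + 29.6533) = 47.7103 / 45.1360 = 1.05703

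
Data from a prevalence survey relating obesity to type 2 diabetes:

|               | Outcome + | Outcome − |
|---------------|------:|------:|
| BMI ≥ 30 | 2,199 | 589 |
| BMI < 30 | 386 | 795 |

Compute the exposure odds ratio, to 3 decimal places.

7.689

Cells: a = 2199, b = 589, c = 386, d = 795.
OR = (a·d)/(b·c) = (2199 × 795) / (589 × 386) = 1748205 / 227354 = 7.68935
The odds of type 2 diabetes are about 7.69 times as high in the bmi ≥ 30 group.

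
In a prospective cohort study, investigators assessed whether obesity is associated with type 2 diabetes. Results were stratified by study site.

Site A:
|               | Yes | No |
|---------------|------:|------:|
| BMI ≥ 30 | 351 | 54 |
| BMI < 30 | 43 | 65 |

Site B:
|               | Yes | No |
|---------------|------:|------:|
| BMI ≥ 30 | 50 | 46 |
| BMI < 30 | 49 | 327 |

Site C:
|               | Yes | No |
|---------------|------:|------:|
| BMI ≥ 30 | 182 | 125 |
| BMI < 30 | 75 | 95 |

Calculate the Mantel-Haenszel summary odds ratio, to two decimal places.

OR_MH = Σ(aᵢdᵢ/nᵢ) / Σ(bᵢcᵢ/nᵢ), where nᵢ is the stratum total.
Stratum 1 (Site A): n = 513; a·d/n = 351·65/513 = 44.4737; b·c/n = 54·43/513 = 4.5263
Stratum 2 (Site B): n = 472; a·d/n = 50·327/472 = 34.6398; b·c/n = 46·49/472 = 4.7754
Stratum 3 (Site C): n = 477; a·d/n = 182·95/477 = 36.2474; b·c/n = 125·75/477 = 19.6541
OR_MH = (44.4737 + 34.6398 + 36.2474) / (4.5263 + 4.7754 + 19.6541) = 115.3609 / 28.9558 = 3.98403

3.98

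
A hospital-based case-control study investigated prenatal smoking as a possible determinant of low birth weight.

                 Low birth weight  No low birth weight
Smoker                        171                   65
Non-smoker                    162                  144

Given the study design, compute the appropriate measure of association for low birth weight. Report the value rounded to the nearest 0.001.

2.338

Cells: a = 171, b = 65, c = 162, d = 144.
This is a hospital-based case-control study: participants were sampled on outcome status, so risks in the source population cannot be estimated directly — relative risk is not valid here. The odds ratio is the appropriate measure.
OR = (a·d)/(b·c) = (171 × 144) / (65 × 162) = 24624 / 10530 = 2.33846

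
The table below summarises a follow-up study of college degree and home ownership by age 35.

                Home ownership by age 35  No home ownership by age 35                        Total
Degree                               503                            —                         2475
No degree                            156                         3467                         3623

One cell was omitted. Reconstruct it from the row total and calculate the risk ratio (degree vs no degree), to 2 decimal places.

The missing cell is in the exposed row: 2475 − 503 = 1972.
So a = 503, b = 1972, c = 156, d = 3467.
RR = [a/(a+b)] / [c/(c+d)] = (503/2475) / (156/3623) = 0.20323/0.04306 = 4.71994

4.72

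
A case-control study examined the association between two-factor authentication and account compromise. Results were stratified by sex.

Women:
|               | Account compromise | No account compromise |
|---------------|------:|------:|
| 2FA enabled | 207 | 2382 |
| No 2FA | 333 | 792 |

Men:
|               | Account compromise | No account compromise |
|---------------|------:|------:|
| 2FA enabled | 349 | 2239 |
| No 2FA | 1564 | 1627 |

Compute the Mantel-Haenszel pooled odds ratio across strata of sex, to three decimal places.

0.174

OR_MH = Σ(aᵢdᵢ/nᵢ) / Σ(bᵢcᵢ/nᵢ), where nᵢ is the stratum total.
Stratum 1 (Women): n = 3714; a·d/n = 207·792/3714 = 44.1422; b·c/n = 2382·333/3714 = 213.5719
Stratum 2 (Men): n = 5779; a·d/n = 349·1627/5779 = 98.2563; b·c/n = 2239·1564/5779 = 605.9519
OR_MH = (44.1422 + 98.2563) / (213.5719 + 605.9519) = 142.3984 / 819.5238 = 0.17376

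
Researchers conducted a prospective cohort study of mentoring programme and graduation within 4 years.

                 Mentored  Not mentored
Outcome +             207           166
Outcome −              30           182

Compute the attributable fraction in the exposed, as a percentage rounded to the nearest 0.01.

45.39

Reading the table with exposure as columns: a = 207 (Mentored, case), b = 30 (Mentored, non-case), c = 166 (Not mentored, case), d = 182.
Risk in exposed = 207/237 = 0.87342; risk in unexposed = 166/348 = 0.47701.
RR = 0.87342/0.47701 = 1.83102
AR% = (RR − 1)/RR × 100 = (1.83102 − 1)/1.83102 × 100 = 45.3856%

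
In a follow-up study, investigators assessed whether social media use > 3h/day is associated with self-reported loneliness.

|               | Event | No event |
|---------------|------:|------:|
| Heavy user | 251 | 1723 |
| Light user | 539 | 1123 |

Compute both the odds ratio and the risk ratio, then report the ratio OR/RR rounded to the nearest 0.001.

Cells: a = 251, b = 1723, c = 539, d = 1123.
OR = (251·1123)/(1723·539) = 281873/928697 = 0.30351
Risk in exposed = 251/1974 = 0.12715; risk in unexposed = 539/1662 = 0.32431; RR = 0.39207
OR/RR = 0.30351 / 0.39207 = 0.77412
The outcome is not rare, so the OR lies further from 1 than the RR.

0.774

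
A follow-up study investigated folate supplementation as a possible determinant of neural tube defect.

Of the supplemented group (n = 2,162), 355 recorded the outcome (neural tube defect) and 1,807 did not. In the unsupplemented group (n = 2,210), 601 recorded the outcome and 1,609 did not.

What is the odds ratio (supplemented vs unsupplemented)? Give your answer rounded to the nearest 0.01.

0.53

From the description: a = 355, b = 1807, c = 601, d = 1609.
OR = (a·d)/(b·c) = (355 × 1609) / (1807 × 601) = 571195 / 1086007 = 0.52596
Exposure is associated with lower odds of neural tube defect (OR = 0.53 < 1).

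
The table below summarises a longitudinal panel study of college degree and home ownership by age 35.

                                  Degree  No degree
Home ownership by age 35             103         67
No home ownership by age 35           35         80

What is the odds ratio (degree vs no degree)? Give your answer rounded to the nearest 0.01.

3.51

Reading the table with exposure as columns: a = 103 (Degree, case), b = 35 (Degree, non-case), c = 67 (No degree, case), d = 80.
OR = (a·d)/(b·c) = (103 × 80) / (35 × 67) = 8240 / 2345 = 3.51386
The odds of home ownership by age 35 are about 3.51 times as high in the degree group.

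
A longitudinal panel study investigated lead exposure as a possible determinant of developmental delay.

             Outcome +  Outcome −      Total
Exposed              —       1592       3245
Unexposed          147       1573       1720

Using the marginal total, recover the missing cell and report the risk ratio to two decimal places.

The missing cell is in the exposed row: 3245 − 1592 = 1653.
So a = 1653, b = 1592, c = 147, d = 1573.
RR = [a/(a+b)] / [c/(c+d)] = (1653/3245) / (147/1720) = 0.50940/0.08547 = 5.96032

5.96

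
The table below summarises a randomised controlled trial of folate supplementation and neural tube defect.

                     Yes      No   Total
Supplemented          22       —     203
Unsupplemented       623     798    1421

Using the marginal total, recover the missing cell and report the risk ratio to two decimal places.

0.25

The missing cell is in the exposed row: 203 − 22 = 181.
So a = 22, b = 181, c = 623, d = 798.
RR = [a/(a+b)] / [c/(c+d)] = (22/203) / (623/1421) = 0.10837/0.43842 = 0.24719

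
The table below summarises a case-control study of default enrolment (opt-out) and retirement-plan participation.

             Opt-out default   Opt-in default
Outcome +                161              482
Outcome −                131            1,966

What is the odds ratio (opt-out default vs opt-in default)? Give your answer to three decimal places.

5.013

Reading the table with exposure as columns: a = 161 (Opt-out default, case), b = 131 (Opt-out default, non-case), c = 482 (Opt-in default, case), d = 1966.
OR = (a·d)/(b·c) = (161 × 1966) / (131 × 482) = 316526 / 63142 = 5.01292
The odds of retirement-plan participation are about 5.01 times as high in the opt-out default group.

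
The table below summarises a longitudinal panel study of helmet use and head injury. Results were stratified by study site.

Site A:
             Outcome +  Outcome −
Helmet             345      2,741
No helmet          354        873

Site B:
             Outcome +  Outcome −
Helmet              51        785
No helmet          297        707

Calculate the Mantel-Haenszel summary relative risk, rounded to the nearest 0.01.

RR_MH = Σ(aᵢ·n₀ᵢ/nᵢ) / Σ(cᵢ·n₁ᵢ/nᵢ), with n₁ᵢ = aᵢ+bᵢ (exposed), n₀ᵢ = cᵢ+dᵢ (unexposed), nᵢ = n₁ᵢ+n₀ᵢ.
Stratum 1 (Site A): n₁ = 3086, n₀ = 1227, n = 4313; a·n₀/n = 345·1227/4313 = 98.1486; c·n₁/n = 354·3086/4313 = 253.2910
Stratum 2 (Site B): n₁ = 836, n₀ = 1004, n = 1840; a·n₀/n = 51·1004/1840 = 27.8283; c·n₁/n = 297·836/1840 = 134.9413
RR_MH = (98.1486 + 27.8283) / (253.2910 + 134.9413) = 125.9769 / 388.2323 = 0.32449

0.32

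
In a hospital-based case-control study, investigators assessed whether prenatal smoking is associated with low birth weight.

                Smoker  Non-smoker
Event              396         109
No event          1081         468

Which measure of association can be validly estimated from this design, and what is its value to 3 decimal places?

1.573

Reading the table with exposure as columns: a = 396 (Smoker, case), b = 1081 (Smoker, non-case), c = 109 (Non-smoker, case), d = 468.
This is a hospital-based case-control study: participants were sampled on outcome status, so risks in the source population cannot be estimated directly — relative risk is not valid here. The odds ratio is the appropriate measure.
OR = (a·d)/(b·c) = (396 × 468) / (1081 × 109) = 185328 / 117829 = 1.57286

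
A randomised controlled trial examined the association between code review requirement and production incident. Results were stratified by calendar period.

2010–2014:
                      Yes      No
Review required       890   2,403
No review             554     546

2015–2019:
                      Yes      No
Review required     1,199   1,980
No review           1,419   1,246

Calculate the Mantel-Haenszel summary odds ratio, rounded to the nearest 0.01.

OR_MH = Σ(aᵢdᵢ/nᵢ) / Σ(bᵢcᵢ/nᵢ), where nᵢ is the stratum total.
Stratum 1 (2010–2014): n = 4393; a·d/n = 890·546/4393 = 110.6169; b·c/n = 2403·554/4393 = 303.0417
Stratum 2 (2015–2019): n = 5844; a·d/n = 1199·1246/5844 = 255.6389; b·c/n = 1980·1419/5844 = 480.7700
OR_MH = (110.6169 + 255.6389) / (303.0417 + 480.7700) = 366.2558 / 783.8117 = 0.46728

0.47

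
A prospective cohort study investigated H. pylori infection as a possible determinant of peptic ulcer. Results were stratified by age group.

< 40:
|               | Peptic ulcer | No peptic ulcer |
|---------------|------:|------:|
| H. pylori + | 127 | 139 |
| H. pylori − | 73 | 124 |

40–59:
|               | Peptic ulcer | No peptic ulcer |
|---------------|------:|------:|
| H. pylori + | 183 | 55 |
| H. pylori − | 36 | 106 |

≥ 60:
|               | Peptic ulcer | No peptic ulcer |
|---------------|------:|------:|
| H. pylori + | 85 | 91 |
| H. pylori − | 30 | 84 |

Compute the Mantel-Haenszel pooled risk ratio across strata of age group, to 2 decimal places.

1.88

RR_MH = Σ(aᵢ·n₀ᵢ/nᵢ) / Σ(cᵢ·n₁ᵢ/nᵢ), with n₁ᵢ = aᵢ+bᵢ (exposed), n₀ᵢ = cᵢ+dᵢ (unexposed), nᵢ = n₁ᵢ+n₀ᵢ.
Stratum 1 (< 40): n₁ = 266, n₀ = 197, n = 463; a·n₀/n = 127·197/463 = 54.0367; c·n₁/n = 73·266/463 = 41.9395
Stratum 2 (40–59): n₁ = 238, n₀ = 142, n = 380; a·n₀/n = 183·142/380 = 68.3842; c·n₁/n = 36·238/380 = 22.5474
Stratum 3 (≥ 60): n₁ = 176, n₀ = 114, n = 290; a·n₀/n = 85·114/290 = 33.4138; c·n₁/n = 30·176/290 = 18.2069
RR_MH = (54.0367 + 68.3842 + 33.4138) / (41.9395 + 22.5474 + 18.2069) = 155.8347 / 82.6938 = 1.88448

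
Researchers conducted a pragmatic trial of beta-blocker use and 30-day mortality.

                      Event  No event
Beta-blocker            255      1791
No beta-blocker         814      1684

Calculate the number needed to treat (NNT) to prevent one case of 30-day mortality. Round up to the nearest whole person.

Risk in treated group = 255/2046 = 0.12463; risk in control = 814/2498 = 0.32586.
Absolute risk reduction = 0.32586 − 0.12463 = 0.20123
NNT = 1 / ARR = 1 / 0.20123 = 4.970 → round up → 5

5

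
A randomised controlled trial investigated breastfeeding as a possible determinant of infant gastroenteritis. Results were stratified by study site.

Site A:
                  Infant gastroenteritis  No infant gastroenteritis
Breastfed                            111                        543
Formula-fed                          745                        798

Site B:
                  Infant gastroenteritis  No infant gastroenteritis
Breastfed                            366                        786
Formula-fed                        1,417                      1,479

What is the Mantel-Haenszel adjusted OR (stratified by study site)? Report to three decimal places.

0.379

OR_MH = Σ(aᵢdᵢ/nᵢ) / Σ(bᵢcᵢ/nᵢ), where nᵢ is the stratum total.
Stratum 1 (Site A): n = 2197; a·d/n = 111·798/2197 = 40.3177; b·c/n = 543·745/2197 = 184.1306
Stratum 2 (Site B): n = 4048; a·d/n = 366·1479/4048 = 133.7238; b·c/n = 786·1417/4048 = 275.1388
OR_MH = (40.3177 + 133.7238) / (184.1306 + 275.1388) = 174.0415 / 459.2695 = 0.37895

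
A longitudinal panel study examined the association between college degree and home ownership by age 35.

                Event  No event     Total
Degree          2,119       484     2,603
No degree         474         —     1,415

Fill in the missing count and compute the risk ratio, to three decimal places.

The missing cell is in the unexposed row: 1415 − 474 = 941.
So a = 2119, b = 484, c = 474, d = 941.
RR = [a/(a+b)] / [c/(c+d)] = (2119/2603) / (474/1415) = 0.81406/0.33498 = 2.43016

2.430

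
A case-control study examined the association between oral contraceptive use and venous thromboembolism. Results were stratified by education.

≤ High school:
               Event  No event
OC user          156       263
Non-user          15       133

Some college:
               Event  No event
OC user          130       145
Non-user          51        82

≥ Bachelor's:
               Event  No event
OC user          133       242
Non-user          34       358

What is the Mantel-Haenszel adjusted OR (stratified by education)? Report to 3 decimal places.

OR_MH = Σ(aᵢdᵢ/nᵢ) / Σ(bᵢcᵢ/nᵢ), where nᵢ is the stratum total.
Stratum 1 (≤ High school): n = 567; a·d/n = 156·133/567 = 36.5926; b·c/n = 263·15/567 = 6.9577
Stratum 2 (Some college): n = 408; a·d/n = 130·82/408 = 26.1275; b·c/n = 145·51/408 = 18.1250
Stratum 3 (≥ Bachelor's): n = 767; a·d/n = 133·358/767 = 62.0782; b·c/n = 242·34/767 = 10.7275
OR_MH = (36.5926 + 26.1275 + 62.0782) / (6.9577 + 18.1250 + 10.7275) = 124.7983 / 35.8102 = 3.48499

3.485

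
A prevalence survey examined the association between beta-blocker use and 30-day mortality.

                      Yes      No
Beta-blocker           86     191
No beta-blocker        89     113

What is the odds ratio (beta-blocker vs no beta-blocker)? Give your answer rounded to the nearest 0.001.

0.572

Cells: a = 86, b = 191, c = 89, d = 113.
OR = (a·d)/(b·c) = (86 × 113) / (191 × 89) = 9718 / 16999 = 0.57168
Exposure is associated with lower odds of 30-day mortality (OR = 0.57 < 1).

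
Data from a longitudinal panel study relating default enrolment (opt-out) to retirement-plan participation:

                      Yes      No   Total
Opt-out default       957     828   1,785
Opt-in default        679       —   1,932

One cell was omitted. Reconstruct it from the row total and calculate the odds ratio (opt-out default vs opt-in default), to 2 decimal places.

The missing cell is in the unexposed row: 1932 − 679 = 1253.
So a = 957, b = 828, c = 679, d = 1253.
OR = (a·d)/(b·c) = (957 × 1253) / (828 × 679) = 1199121 / 562212 = 2.13286

2.13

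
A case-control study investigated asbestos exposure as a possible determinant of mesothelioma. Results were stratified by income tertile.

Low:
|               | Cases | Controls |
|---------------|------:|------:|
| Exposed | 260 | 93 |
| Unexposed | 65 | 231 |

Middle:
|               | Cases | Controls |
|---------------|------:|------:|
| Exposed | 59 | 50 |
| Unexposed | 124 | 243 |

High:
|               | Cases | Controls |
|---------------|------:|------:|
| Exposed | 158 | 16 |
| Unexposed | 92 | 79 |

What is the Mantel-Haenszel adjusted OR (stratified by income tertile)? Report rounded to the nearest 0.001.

OR_MH = Σ(aᵢdᵢ/nᵢ) / Σ(bᵢcᵢ/nᵢ), where nᵢ is the stratum total.
Stratum 1 (Low): n = 649; a·d/n = 260·231/649 = 92.5424; b·c/n = 93·65/649 = 9.3143
Stratum 2 (Middle): n = 476; a·d/n = 59·243/476 = 30.1197; b·c/n = 50·124/476 = 13.0252
Stratum 3 (High): n = 345; a·d/n = 158·79/345 = 36.1797; b·c/n = 16·92/345 = 4.2667
OR_MH = (92.5424 + 30.1197 + 36.1797) / (9.3143 + 13.0252 + 4.2667) = 158.8418 / 26.6062 = 5.97010

5.970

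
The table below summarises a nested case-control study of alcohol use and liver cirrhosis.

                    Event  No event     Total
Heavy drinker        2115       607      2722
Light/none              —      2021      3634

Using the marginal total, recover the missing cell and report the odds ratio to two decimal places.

4.37

The missing cell is in the unexposed row: 3634 − 2021 = 1613.
So a = 2115, b = 607, c = 1613, d = 2021.
OR = (a·d)/(b·c) = (2115 × 2021) / (607 × 1613) = 4274415 / 979091 = 4.36570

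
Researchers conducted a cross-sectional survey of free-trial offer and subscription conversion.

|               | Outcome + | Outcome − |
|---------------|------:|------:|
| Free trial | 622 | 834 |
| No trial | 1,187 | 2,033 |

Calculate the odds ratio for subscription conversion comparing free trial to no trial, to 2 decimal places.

Cells: a = 622, b = 834, c = 1187, d = 2033.
OR = (a·d)/(b·c) = (622 × 2033) / (834 × 1187) = 1264526 / 989958 = 1.27735
The odds of subscription conversion are about 1.28 times as high in the free trial group.

1.28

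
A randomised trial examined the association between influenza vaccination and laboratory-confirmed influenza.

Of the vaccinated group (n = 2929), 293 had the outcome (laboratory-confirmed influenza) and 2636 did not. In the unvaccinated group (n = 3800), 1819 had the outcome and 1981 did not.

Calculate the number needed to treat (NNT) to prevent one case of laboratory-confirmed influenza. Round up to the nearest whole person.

Risk in treated group = 293/2929 = 0.10003; risk in control = 1819/3800 = 0.47868.
Absolute risk reduction = 0.47868 − 0.10003 = 0.37865
NNT = 1 / ARR = 1 / 0.37865 = 2.641 → round up → 3

3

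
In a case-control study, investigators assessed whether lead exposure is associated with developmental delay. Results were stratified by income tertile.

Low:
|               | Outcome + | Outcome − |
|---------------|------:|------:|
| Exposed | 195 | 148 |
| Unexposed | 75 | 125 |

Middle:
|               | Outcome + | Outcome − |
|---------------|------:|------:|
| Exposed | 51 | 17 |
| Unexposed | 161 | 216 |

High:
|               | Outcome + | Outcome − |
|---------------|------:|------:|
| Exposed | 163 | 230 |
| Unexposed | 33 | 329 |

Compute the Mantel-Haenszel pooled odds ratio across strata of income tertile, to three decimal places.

OR_MH = Σ(aᵢdᵢ/nᵢ) / Σ(bᵢcᵢ/nᵢ), where nᵢ is the stratum total.
Stratum 1 (Low): n = 543; a·d/n = 195·125/543 = 44.8895; b·c/n = 148·75/543 = 20.4420
Stratum 2 (Middle): n = 445; a·d/n = 51·216/445 = 24.7551; b·c/n = 17·161/445 = 6.1506
Stratum 3 (High): n = 755; a·d/n = 163·329/755 = 71.0291; b·c/n = 230·33/755 = 10.0530
OR_MH = (44.8895 + 24.7551 + 71.0291) / (20.4420 + 6.1506 + 10.0530) = 140.6737 / 36.6455 = 3.83877

3.839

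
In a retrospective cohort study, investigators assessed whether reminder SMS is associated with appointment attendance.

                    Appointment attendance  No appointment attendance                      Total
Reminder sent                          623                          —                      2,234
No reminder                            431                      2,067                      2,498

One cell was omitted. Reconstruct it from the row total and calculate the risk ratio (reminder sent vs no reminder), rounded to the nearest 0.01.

The missing cell is in the exposed row: 2234 − 623 = 1611.
So a = 623, b = 1611, c = 431, d = 2067.
RR = [a/(a+b)] / [c/(c+d)] = (623/2234) / (431/2498) = 0.27887/0.17254 = 1.61629

1.62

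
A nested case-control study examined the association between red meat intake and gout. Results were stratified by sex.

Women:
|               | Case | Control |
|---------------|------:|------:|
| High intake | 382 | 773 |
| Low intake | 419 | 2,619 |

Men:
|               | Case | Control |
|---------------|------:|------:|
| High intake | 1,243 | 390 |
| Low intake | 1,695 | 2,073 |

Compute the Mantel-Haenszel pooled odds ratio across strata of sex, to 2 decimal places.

3.58

OR_MH = Σ(aᵢdᵢ/nᵢ) / Σ(bᵢcᵢ/nᵢ), where nᵢ is the stratum total.
Stratum 1 (Women): n = 4193; a·d/n = 382·2619/4193 = 238.6020; b·c/n = 773·419/4193 = 77.2447
Stratum 2 (Men): n = 5401; a·d/n = 1243·2073/5401 = 477.0855; b·c/n = 390·1695/5401 = 122.3940
OR_MH = (238.6020 + 477.0855) / (77.2447 + 122.3940) = 715.6875 / 199.6387 = 3.58491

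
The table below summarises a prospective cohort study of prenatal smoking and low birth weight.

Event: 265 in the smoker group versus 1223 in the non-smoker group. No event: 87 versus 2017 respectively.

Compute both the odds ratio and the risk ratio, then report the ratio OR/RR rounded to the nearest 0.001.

From the description: a = 265, b = 87, c = 1223, d = 2017.
OR = (265·2017)/(87·1223) = 534505/106401 = 5.02350
Risk in exposed = 265/352 = 0.75284; risk in unexposed = 1223/3240 = 0.37747; RR = 1.99444
OR/RR = 5.02350 / 1.99444 = 2.51875
The outcome is not rare, so the OR lies further from 1 than the RR.

2.519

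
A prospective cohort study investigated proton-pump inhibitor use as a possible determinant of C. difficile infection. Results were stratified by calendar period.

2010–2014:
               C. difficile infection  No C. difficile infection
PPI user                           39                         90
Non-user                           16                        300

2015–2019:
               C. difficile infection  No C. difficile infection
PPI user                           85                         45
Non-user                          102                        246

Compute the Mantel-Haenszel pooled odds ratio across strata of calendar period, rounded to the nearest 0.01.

OR_MH = Σ(aᵢdᵢ/nᵢ) / Σ(bᵢcᵢ/nᵢ), where nᵢ is the stratum total.
Stratum 1 (2010–2014): n = 445; a·d/n = 39·300/445 = 26.2921; b·c/n = 90·16/445 = 3.2360
Stratum 2 (2015–2019): n = 478; a·d/n = 85·246/478 = 43.7448; b·c/n = 45·102/478 = 9.6025
OR_MH = (26.2921 + 43.7448) / (3.2360 + 9.6025) = 70.0369 / 12.8385 = 5.45524

5.46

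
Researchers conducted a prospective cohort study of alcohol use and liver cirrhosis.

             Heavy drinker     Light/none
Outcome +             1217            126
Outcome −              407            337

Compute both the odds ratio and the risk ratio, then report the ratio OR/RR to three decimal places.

2.904

Reading the table with exposure as columns: a = 1217 (Heavy drinker, case), b = 407 (Heavy drinker, non-case), c = 126 (Light/none, case), d = 337.
OR = (1217·337)/(407·126) = 410129/51282 = 7.99752
Risk in exposed = 1217/1624 = 0.74938; risk in unexposed = 126/463 = 0.27214; RR = 2.75369
OR/RR = 7.99752 / 2.75369 = 2.90429
The outcome is not rare, so the OR lies further from 1 than the RR.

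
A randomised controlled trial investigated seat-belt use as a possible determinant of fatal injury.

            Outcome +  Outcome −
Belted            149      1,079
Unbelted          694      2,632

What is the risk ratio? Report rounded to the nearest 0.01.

0.58

Cells: a = 149, b = 1079, c = 694, d = 2632.
Risk in exposed = 149/1228 = 0.12134; risk in unexposed = 694/3326 = 0.20866.
RR = 0.12134 / 0.20866 = 0.58150
The risk is 42% lower among the exposed than among the unexposed.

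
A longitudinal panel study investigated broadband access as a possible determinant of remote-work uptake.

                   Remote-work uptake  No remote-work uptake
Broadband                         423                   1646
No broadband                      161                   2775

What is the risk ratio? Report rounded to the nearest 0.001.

3.728

Cells: a = 423, b = 1646, c = 161, d = 2775.
Risk in exposed = 423/2069 = 0.20445; risk in unexposed = 161/2936 = 0.05484.
RR = 0.20445 / 0.05484 = 3.72829
The risk among the exposed is 3.73 times that among the unexposed.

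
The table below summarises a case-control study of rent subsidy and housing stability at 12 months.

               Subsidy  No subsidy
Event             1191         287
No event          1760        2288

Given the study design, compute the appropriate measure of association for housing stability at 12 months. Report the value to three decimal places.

Reading the table with exposure as columns: a = 1191 (Subsidy, case), b = 1760 (Subsidy, non-case), c = 287 (No subsidy, case), d = 2288.
This is a case-control study: participants were sampled on outcome status, so risks in the source population cannot be estimated directly — relative risk is not valid here. The odds ratio is the appropriate measure.
OR = (a·d)/(b·c) = (1191 × 2288) / (1760 × 287) = 2725008 / 505120 = 5.39477

5.395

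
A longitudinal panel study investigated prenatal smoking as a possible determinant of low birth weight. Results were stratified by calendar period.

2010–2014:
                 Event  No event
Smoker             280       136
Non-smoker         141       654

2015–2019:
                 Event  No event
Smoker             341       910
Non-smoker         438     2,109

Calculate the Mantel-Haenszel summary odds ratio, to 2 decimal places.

2.82

OR_MH = Σ(aᵢdᵢ/nᵢ) / Σ(bᵢcᵢ/nᵢ), where nᵢ is the stratum total.
Stratum 1 (2010–2014): n = 1211; a·d/n = 280·654/1211 = 151.2139; b·c/n = 136·141/1211 = 15.8348
Stratum 2 (2015–2019): n = 3798; a·d/n = 341·2109/3798 = 189.3547; b·c/n = 910·438/3798 = 104.9447
OR_MH = (151.2139 + 189.3547) / (15.8348 + 104.9447) = 340.5685 / 120.7796 = 2.81975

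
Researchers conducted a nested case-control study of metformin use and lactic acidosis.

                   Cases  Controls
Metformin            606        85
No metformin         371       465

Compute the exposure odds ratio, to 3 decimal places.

Cells: a = 606, b = 85, c = 371, d = 465.
OR = (a·d)/(b·c) = (606 × 465) / (85 × 371) = 281790 / 31535 = 8.93579
The odds of lactic acidosis are about 8.94 times as high in the metformin group.

8.936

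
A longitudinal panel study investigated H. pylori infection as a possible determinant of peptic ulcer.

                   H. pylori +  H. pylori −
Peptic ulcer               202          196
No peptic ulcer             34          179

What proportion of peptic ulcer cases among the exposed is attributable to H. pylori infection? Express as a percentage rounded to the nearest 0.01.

Reading the table with exposure as columns: a = 202 (H. pylori +, case), b = 34 (H. pylori +, non-case), c = 196 (H. pylori −, case), d = 179.
Risk in exposed = 202/236 = 0.85593; risk in unexposed = 196/375 = 0.52267.
RR = 0.85593/0.52267 = 1.63763
AR% = (RR − 1)/RR × 100 = (1.63763 − 1)/1.63763 × 100 = 38.9360%

38.94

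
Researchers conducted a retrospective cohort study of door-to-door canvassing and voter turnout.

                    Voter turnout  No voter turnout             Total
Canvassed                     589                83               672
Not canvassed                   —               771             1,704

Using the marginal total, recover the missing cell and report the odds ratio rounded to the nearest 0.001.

The missing cell is in the unexposed row: 1704 − 771 = 933.
So a = 589, b = 83, c = 933, d = 771.
OR = (a·d)/(b·c) = (589 × 771) / (83 × 933) = 454119 / 77439 = 5.86422

5.864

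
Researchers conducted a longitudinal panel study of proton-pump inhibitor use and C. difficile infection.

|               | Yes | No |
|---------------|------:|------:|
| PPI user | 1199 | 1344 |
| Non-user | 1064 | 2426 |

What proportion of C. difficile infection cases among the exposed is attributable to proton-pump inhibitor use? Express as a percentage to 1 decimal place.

Cells: a = 1199, b = 1344, c = 1064, d = 2426.
Risk in exposed = 1199/2543 = 0.47149; risk in unexposed = 1064/3490 = 0.30487.
RR = 0.47149/0.30487 = 1.54652
AR% = (RR − 1)/RR × 100 = (1.54652 − 1)/1.54652 × 100 = 35.3389%

35.3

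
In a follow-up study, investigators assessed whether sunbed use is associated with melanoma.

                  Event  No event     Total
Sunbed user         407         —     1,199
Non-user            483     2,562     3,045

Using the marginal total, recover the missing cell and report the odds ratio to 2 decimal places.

2.73

The missing cell is in the exposed row: 1199 − 407 = 792.
So a = 407, b = 792, c = 483, d = 2562.
OR = (a·d)/(b·c) = (407 × 2562) / (792 × 483) = 1042734 / 382536 = 2.72585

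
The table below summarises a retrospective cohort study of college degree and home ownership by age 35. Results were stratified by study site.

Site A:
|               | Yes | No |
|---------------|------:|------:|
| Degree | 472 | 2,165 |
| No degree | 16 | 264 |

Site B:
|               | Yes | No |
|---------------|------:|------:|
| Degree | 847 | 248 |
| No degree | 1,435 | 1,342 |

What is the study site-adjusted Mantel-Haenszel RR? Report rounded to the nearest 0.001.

1.553

RR_MH = Σ(aᵢ·n₀ᵢ/nᵢ) / Σ(cᵢ·n₁ᵢ/nᵢ), with n₁ᵢ = aᵢ+bᵢ (exposed), n₀ᵢ = cᵢ+dᵢ (unexposed), nᵢ = n₁ᵢ+n₀ᵢ.
Stratum 1 (Site A): n₁ = 2637, n₀ = 280, n = 2917; a·n₀/n = 472·280/2917 = 45.3068; c·n₁/n = 16·2637/2917 = 14.4642
Stratum 2 (Site B): n₁ = 1095, n₀ = 2777, n = 3872; a·n₀/n = 847·2777/3872 = 607.4688; c·n₁/n = 1435·1095/3872 = 405.8174
RR_MH = (45.3068 + 607.4688) / (14.4642 + 405.8174) = 652.7756 / 420.2816 = 1.55319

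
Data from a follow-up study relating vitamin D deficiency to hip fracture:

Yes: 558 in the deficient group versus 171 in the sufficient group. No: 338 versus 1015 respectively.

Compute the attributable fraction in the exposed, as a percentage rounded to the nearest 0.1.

From the description: a = 558, b = 338, c = 171, d = 1015.
Risk in exposed = 558/896 = 0.62277; risk in unexposed = 171/1186 = 0.14418.
RR = 0.62277/0.14418 = 4.31931
AR% = (RR − 1)/RR × 100 = (4.31931 − 1)/4.31931 × 100 = 76.8482%

76.8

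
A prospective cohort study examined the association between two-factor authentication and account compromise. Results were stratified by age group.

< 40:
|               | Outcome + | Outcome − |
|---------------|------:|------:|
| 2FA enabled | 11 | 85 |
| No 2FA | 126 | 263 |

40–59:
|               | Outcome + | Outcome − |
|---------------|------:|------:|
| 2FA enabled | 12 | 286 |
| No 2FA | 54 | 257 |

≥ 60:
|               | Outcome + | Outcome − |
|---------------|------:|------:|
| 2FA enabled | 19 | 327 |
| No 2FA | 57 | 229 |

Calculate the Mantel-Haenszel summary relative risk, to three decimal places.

RR_MH = Σ(aᵢ·n₀ᵢ/nᵢ) / Σ(cᵢ·n₁ᵢ/nᵢ), with n₁ᵢ = aᵢ+bᵢ (exposed), n₀ᵢ = cᵢ+dᵢ (unexposed), nᵢ = n₁ᵢ+n₀ᵢ.
Stratum 1 (< 40): n₁ = 96, n₀ = 389, n = 485; a·n₀/n = 11·389/485 = 8.8227; c·n₁/n = 126·96/485 = 24.9402
Stratum 2 (40–59): n₁ = 298, n₀ = 311, n = 609; a·n₀/n = 12·311/609 = 6.1281; c·n₁/n = 54·298/609 = 26.4236
Stratum 3 (≥ 60): n₁ = 346, n₀ = 286, n = 632; a·n₀/n = 19·286/632 = 8.5981; c·n₁/n = 57·346/632 = 31.2057
RR_MH = (8.8227 + 6.1281 + 8.5981) / (24.9402 + 26.4236 + 31.2057) = 23.5489 / 82.5695 = 0.28520

0.285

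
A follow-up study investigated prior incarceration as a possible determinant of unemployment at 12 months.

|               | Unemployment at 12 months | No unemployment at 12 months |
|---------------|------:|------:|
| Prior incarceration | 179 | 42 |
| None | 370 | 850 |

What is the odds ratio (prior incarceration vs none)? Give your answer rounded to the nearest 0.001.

Cells: a = 179, b = 42, c = 370, d = 850.
OR = (a·d)/(b·c) = (179 × 850) / (42 × 370) = 152150 / 15540 = 9.79086
The odds of unemployment at 12 months are about 9.79 times as high in the prior incarceration group.

9.791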